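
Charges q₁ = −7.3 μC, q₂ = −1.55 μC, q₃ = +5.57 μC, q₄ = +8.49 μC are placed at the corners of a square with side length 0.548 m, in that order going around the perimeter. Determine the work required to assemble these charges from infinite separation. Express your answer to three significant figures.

-0.821 J

The work to assemble the configuration equals its total potential energy, U = Σ kqᵢqⱼ/rᵢⱼ over all pairs.
The four side pairs have separation 0.548 m and the two diagonal pairs 0.775 m.
Summing all 6 pair terms gives U = -0.821 J.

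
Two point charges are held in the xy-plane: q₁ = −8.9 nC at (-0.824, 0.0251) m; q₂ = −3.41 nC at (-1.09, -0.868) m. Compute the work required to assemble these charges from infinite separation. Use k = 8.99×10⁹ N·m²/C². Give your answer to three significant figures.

The work to assemble the configuration equals its total potential energy, U = Σ kqᵢqⱼ/rᵢⱼ over all pairs.
Pair separations: r₁₂ = 0.932 m.
U = (2.93×10⁻⁷) = 2.93×10⁻⁷ J.

2.93×10⁻⁷ J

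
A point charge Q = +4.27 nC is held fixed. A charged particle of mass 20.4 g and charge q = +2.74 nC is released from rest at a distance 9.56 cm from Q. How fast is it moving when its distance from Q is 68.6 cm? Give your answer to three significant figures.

9.63×10⁻³ m/s

Only the electrostatic force acts, so mechanical energy is conserved: ½mv² = U₁ − U₂ = kQq(1/r₁ − 1/r₂).
U₁ − U₂ = (8.99×10⁹ N·m²/C²)(4.27×10⁻⁹ C)(2.74×10⁻⁹ C)(1/0.0956 − 1/0.686) = 9.47×10⁻⁷ J.
v = √(2·9.47×10⁻⁷/0.0204) = 9.63×10⁻³ m/s.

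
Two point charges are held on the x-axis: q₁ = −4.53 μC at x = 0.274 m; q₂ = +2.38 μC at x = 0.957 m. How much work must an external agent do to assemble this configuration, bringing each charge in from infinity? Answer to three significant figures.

The work to assemble the configuration equals its total potential energy, U = Σ kqᵢqⱼ/rᵢⱼ over all pairs.
Pair separations: r₁₂ = 0.683 m.
U = (-0.142) = -0.142 J.

-0.142 J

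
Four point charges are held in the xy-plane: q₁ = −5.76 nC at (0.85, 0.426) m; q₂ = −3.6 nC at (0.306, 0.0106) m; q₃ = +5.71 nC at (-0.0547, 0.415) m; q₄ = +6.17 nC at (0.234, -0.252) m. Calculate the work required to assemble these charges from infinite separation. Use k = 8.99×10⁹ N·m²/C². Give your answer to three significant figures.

-1.04×10⁻⁶ J

The assembly work is the sum of pairwise potential energies, U = Σ_{i<j} kqᵢqⱼ/rᵢⱼ.
Pair separations: r₁₂ = 0.684 m, r₁₃ = 0.905 m, r₁₄ = 0.916 m, r₂₃ = 0.542 m, r₂₄ = 0.272 m, r₃₄ = 0.727 m.
Summing all 6 pair terms gives U = -1.04×10⁻⁶ J.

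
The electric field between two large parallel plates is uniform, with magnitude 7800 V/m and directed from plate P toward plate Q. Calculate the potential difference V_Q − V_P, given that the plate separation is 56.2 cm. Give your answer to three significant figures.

In a uniform field, potential decreases in the direction of E: ΔV = −E·d for a displacement d parallel to E.
Going from P to Q is a displacement of 56.2 cm along the field, so V_Q − V_P = −Ed = -4380 V.

-4380 V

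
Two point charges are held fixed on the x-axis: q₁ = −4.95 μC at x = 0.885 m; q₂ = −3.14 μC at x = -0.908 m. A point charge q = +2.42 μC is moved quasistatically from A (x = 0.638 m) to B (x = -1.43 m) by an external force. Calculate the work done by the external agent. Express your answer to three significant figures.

0.303 J

For quasistatic motion the external work equals the change in potential energy: W_ext = qΔV = q(V_B − V_A).
At A: distances to the source charges are 0.247 m, 1.55 m; V_A = Σ kqᵢ/rᵢ = -1.98×10⁵ V.
At B: distances to the source charges are 2.31 m, 0.522 m; V_B = Σ kqᵢ/rᵢ = -7.33×10⁴ V.
ΔV = V_B − V_A = 1.25×10⁵ V.
W_ext = qΔV = (2.42×10⁻⁶ C)(1.25×10⁵ V) = 0.303 J.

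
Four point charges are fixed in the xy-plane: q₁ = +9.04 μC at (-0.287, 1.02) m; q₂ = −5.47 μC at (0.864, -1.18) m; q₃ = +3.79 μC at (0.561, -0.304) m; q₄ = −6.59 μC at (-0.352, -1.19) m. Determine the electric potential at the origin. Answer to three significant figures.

The total potential is the scalar sum of each charge's contribution, V = Σ kqᵢ/rᵢ.
Distances from the field point to each charge: r₁ = 1.06 m, r₂ = 1.46 m, r₃ = 0.638 m, r₄ = 1.24 m.
V = k[(9.04×10⁻⁶)/(1.06) + (-5.47×10⁻⁶)/(1.46) + (3.79×10⁻⁶)/(0.638) + (-6.59×10⁻⁶)/(1.24)] = 4.87×10⁴ V.

4.87×10⁴ V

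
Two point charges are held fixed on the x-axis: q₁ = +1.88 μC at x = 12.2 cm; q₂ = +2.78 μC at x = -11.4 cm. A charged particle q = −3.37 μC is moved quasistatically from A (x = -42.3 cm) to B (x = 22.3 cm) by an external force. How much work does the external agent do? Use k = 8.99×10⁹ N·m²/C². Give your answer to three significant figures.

For quasistatic motion the external work equals the change in potential energy: W_ext = qΔV = q(V_B − V_A).
At A: distances to the source charges are 0.545 m, 0.309 m; V_A = Σ kqᵢ/rᵢ = 1.12×10⁵ V.
At B: distances to the source charges are 0.101 m, 0.337 m; V_B = Σ kqᵢ/rᵢ = 2.41×10⁵ V.
ΔV = V_B − V_A = 1.30×10⁵ V.
W_ext = qΔV = (-3.37×10⁻⁶ C)(1.30×10⁵ V) = -0.437 J.

-0.437 J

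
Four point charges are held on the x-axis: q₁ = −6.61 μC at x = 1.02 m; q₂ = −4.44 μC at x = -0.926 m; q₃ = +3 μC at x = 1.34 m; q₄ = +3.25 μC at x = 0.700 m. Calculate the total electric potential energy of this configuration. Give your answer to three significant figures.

The work to assemble the configuration equals its total potential energy, U = Σ kqᵢqⱼ/rᵢⱼ over all pairs.
Pair separations: r₁₂ = 1.95 m, r₁₃ = 0.320 m, r₁₄ = 0.320 m, r₂₃ = 2.27 m, r₂₄ = 1.63 m, r₃₄ = 0.640 m.
Summing all 6 pair terms gives U = -1.02 J.

-1.02 J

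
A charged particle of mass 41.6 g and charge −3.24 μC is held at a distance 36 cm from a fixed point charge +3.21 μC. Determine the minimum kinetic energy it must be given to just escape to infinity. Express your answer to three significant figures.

To just escape, total mechanical energy must reach zero at infinity: ½mv²_min + U = 0, so ½mv²_min = −U = |kQq|/r.
|U| = |kQq|/r = (8.99×10⁹ N·m²/C²)(3.21×10⁻⁶)(3.24×10⁻⁶)/(0.360) = 0.260 J.

0.260 J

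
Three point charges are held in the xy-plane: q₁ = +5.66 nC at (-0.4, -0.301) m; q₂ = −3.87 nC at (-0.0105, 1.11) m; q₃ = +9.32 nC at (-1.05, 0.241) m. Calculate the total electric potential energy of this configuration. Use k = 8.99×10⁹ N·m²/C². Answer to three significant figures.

1.86×10⁻⁷ J

The assembly work is the sum of pairwise potential energies, U = Σ_{i<j} kqᵢqⱼ/rᵢⱼ.
Pair separations: r₁₂ = 1.46 m, r₁₃ = 0.846 m, r₂₃ = 1.35 m.
U = (-1.35×10⁻⁷) + (5.60×10⁻⁷) + (-2.39×10⁻⁷) = 1.86×10⁻⁷ J.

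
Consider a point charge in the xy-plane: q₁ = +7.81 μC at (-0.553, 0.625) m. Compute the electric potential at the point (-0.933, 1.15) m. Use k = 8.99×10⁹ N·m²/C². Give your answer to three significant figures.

The total potential is the scalar sum of each charge's contribution, V = Σ kqᵢ/rᵢ.
Distances from the field point to each charge: r₁ = 0.648 m.
V = k[(7.81×10⁻⁶)/(0.648)] = 1.08×10⁵ V.

1.08×10⁵ V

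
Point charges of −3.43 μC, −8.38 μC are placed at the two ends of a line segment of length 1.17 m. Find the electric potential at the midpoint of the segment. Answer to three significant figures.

The total potential is the scalar sum of each charge's contribution, V = Σ kqᵢ/rᵢ.
Each charge is 0.585 m from the midpoint.
V = k[(-3.43×10⁻⁶)/(0.585) + (-8.38×10⁻⁶)/(0.585)] = -1.81×10⁵ V.

-1.81×10⁵ V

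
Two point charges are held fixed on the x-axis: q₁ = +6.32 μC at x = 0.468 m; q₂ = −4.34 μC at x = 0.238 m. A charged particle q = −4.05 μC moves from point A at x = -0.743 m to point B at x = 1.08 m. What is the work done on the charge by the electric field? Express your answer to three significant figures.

0.159 J

The work done by the electric force is W_field = −ΔU = −q(V_B − V_A) = q(V_A − V_B).
At A: distances to the source charges are 1.21 m, 0.981 m; V_A = Σ kqᵢ/rᵢ = 7140 V.
At B: distances to the source charges are 0.612 m, 0.842 m; V_B = Σ kqᵢ/rᵢ = 4.65×10⁴ V.
ΔV = V_B − V_A = 3.94×10⁴ V.
W_field = −qΔV = −(-4.05×10⁻⁶ C)(3.94×10⁴ V) = 0.159 J.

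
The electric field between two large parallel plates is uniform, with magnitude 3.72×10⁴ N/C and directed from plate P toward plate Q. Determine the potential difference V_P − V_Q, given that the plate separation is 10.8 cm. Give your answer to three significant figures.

4020 V

In a uniform field, potential decreases in the direction of E: ΔV = −E·d for a displacement d parallel to E.
Going from Q to P is a displacement of 10.8 cm opposite to the field, so V_P − V_Q = +Ed = 4020 V.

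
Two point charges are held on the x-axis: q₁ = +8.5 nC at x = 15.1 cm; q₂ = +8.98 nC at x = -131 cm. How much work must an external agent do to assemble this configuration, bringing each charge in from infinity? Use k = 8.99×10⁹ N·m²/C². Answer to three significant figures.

The work to assemble the configuration equals its total potential energy, U = Σ kqᵢqⱼ/rᵢⱼ over all pairs.
Pair separations: r₁₂ = 1.46 m.
U = (4.70×10⁻⁷) = 4.70×10⁻⁷ J.

4.70×10⁻⁷ J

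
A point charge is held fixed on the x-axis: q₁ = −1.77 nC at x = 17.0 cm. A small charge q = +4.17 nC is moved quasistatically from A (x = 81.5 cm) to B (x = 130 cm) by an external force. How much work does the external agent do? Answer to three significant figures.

For quasistatic motion the external work equals the change in potential energy: W_ext = qΔV = q(V_B − V_A).
At A: distance to the source charge is 0.645 m; V_A = kq₁/r = -24.7 V.
At B: distance to the source charge is 1.13 m; V_B = kq₁/r = -14.1 V.
ΔV = V_B − V_A = 10.6 V.
W_ext = qΔV = (4.17×10⁻⁹ C)(10.6 V) = 4.42×10⁻⁸ J.

4.42×10⁻⁸ J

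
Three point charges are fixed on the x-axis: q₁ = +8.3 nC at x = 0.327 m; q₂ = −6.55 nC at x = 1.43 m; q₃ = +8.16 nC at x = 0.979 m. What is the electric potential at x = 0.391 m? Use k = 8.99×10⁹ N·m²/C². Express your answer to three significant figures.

1230 V

The total potential is the scalar sum of each charge's contribution, V = Σ kqᵢ/rᵢ.
Distances from the field point to each charge: r₁ = 0.0640 m, r₂ = 1.04 m, r₃ = 0.588 m.
V = k[(8.30×10⁻⁹)/(0.0640) + (-6.55×10⁻⁹)/(1.04) + (8.16×10⁻⁹)/(0.588)] = 1230 V.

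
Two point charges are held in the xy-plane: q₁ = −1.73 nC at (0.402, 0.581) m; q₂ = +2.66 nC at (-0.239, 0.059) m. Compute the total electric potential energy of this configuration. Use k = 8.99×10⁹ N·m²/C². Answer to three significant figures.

-5.00×10⁻⁸ J

The work to assemble the configuration equals its total potential energy, U = Σ kqᵢqⱼ/rᵢⱼ over all pairs.
Pair separations: r₁₂ = 0.827 m.
U = (-5.00×10⁻⁸) = -5.00×10⁻⁸ J.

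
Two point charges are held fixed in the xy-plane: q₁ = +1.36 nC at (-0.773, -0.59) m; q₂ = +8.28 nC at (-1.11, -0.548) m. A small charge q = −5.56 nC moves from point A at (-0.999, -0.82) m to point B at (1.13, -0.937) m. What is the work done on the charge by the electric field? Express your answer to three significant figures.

-1.40×10⁻⁶ J

The work done by the electric force is W_field = −ΔU = −q(V_B − V_A) = q(V_A − V_B).
At A: distances to the source charges are 0.322 m, 0.294 m; V_A = Σ kqᵢ/rᵢ = 291 V.
At B: distances to the source charges are 1.93 m, 2.27 m; V_B = Σ kqᵢ/rᵢ = 39.1 V.
ΔV = V_B − V_A = -252 V.
W_field = −qΔV = −(-5.56×10⁻⁹ C)(-252 V) = -1.40×10⁻⁶ J.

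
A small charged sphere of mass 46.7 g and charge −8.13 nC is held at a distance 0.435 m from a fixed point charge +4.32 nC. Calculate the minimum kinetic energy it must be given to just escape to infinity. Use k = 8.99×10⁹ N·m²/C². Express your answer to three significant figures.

7.26×10⁻⁷ J

To just escape, total mechanical energy must reach zero at infinity: ½mv²_min + U = 0, so ½mv²_min = −U = |kQq|/r.
|U| = |kQq|/r = (8.99×10⁹ N·m²/C²)(4.32×10⁻⁹)(8.13×10⁻⁹)/(0.435) = 7.26×10⁻⁷ J.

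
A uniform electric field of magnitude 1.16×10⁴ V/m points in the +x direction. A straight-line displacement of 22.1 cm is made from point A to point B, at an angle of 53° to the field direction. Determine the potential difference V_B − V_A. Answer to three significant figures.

-1540 V

Only the component of displacement along E changes the potential: ΔV = −E·d·cosθ.
ΔV = −(1.16×10⁴ V/m)(0.221 m)cos53° = -1540 V.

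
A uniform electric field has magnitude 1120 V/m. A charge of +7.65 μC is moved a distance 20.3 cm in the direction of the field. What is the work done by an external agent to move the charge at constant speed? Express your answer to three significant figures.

The potential change for a displacement 20.3 cm in the direction of the field is ΔV = −Ed = -227 V.
W_ext = qΔV = -1.74×10⁻³ J.

-1.74×10⁻³ J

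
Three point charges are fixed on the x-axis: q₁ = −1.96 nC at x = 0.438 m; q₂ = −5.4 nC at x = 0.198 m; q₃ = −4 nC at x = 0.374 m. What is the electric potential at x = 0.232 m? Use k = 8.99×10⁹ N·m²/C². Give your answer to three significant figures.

The total potential is the scalar sum of each charge's contribution, V = Σ kqᵢ/rᵢ.
Distances from the field point to each charge: r₁ = 0.206 m, r₂ = 0.0340 m, r₃ = 0.142 m.
V = k[(-1.96×10⁻⁹)/(0.206) + (-5.40×10⁻⁹)/(0.0340) + (-4.00×10⁻⁹)/(0.142)] = -1770 V.

-1770 V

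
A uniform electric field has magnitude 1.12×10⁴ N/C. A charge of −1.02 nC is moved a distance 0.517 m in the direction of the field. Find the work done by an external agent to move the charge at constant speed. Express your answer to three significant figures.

The potential change for a displacement 0.517 m in the direction of the field is ΔV = −Ed = -5790 V.
W_ext = qΔV = 5.91×10⁻⁶ J.

5.91×10⁻⁶ J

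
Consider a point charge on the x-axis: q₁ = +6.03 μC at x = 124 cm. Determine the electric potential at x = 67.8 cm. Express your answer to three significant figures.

Electric potential is a scalar, so the contributions from each charge add algebraically: V = Σ kqᵢ/rᵢ.
V = k[(6.03×10⁻⁶)/(0.562)] = 9.65×10⁴ V.

9.65×10⁴ V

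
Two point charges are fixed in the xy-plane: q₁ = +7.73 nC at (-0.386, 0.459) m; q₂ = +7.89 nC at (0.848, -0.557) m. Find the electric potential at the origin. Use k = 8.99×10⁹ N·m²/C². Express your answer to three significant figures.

Electric potential is a scalar, so the contributions from each charge add algebraically: V = Σ kqᵢ/rᵢ.
Distances from the field point to each charge: r₁ = 0.600 m, r₂ = 1.01 m.
V = k[(7.73×10⁻⁹)/(0.600) + (7.89×10⁻⁹)/(1.01)] = 186 V.

186 V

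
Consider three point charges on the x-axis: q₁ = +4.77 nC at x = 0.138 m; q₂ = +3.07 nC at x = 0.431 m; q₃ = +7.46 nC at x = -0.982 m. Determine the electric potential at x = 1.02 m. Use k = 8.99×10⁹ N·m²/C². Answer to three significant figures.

The total potential is the scalar sum of each charge's contribution, V = Σ kqᵢ/rᵢ.
Distances from the field point to each charge: r₁ = 0.882 m, r₂ = 0.589 m, r₃ = 2.00 m.
V = k[(4.77×10⁻⁹)/(0.882) + (3.07×10⁻⁹)/(0.589) + (7.46×10⁻⁹)/(2.00)] = 129 V.

129 V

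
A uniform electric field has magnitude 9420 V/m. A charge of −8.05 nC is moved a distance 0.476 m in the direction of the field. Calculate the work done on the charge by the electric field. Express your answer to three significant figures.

-3.61×10⁻⁵ J

The potential change for a displacement 0.476 m in the direction of the field is ΔV = −Ed = -4480 V.
W_field = −qΔV = -3.61×10⁻⁵ J.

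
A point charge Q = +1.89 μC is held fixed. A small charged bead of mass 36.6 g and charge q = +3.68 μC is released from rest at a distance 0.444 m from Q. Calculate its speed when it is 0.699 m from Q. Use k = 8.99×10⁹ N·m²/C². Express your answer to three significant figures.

Only the electrostatic force acts, so mechanical energy is conserved: ½mv² = U₁ − U₂ = kQq(1/r₁ − 1/r₂).
U₁ − U₂ = (8.99×10⁹ N·m²/C²)(1.89×10⁻⁶ C)(3.68×10⁻⁶ C)(1/0.444 − 1/0.699) = 0.0514 J.
v = √(2·0.0514/0.0366) = 1.68 m/s.

1.68 m/s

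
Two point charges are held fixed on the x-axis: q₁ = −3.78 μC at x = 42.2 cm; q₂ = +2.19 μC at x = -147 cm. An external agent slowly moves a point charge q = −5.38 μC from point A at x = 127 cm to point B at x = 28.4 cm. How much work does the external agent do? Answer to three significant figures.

For quasistatic motion the external work equals the change in potential energy: W_ext = qΔV = q(V_B − V_A).
At A: distances to the source charges are 0.848 m, 2.74 m; V_A = Σ kqᵢ/rᵢ = -3.29×10⁴ V.
At B: distances to the source charges are 0.138 m, 1.75 m; V_B = Σ kqᵢ/rᵢ = -2.35×10⁵ V.
ΔV = V_B − V_A = -2.02×10⁵ V.
W_ext = qΔV = (-5.38×10⁻⁶ C)(-2.02×10⁵ V) = 1.09 J.

1.09 J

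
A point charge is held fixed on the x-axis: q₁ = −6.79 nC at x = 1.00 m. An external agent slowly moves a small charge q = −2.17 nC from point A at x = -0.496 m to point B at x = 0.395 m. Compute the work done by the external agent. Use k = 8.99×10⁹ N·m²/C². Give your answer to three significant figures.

For quasistatic motion the external work equals the change in potential energy: W_ext = qΔV = q(V_B − V_A).
At A: distance to the source charge is 1.50 m; V_A = kq₁/r = -40.8 V.
At B: distance to the source charge is 0.605 m; V_B = kq₁/r = -101 V.
ΔV = V_B − V_A = -60.1 V.
W_ext = qΔV = (-2.17×10⁻⁹ C)(-60.1 V) = 1.30×10⁻⁷ J.

1.30×10⁻⁷ J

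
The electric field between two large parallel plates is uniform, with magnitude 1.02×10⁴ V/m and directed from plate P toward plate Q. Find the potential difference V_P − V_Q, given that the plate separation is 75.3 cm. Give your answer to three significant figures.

7680 V

In a uniform field, potential decreases in the direction of E: ΔV = −E·d for a displacement d parallel to E.
Going from Q to P is a displacement of 75.3 cm opposite to the field, so V_P − V_Q = +Ed = 7680 V.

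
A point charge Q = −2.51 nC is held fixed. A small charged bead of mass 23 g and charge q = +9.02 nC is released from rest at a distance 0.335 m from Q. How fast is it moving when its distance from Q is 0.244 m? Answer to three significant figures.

Only the electrostatic force acts, so mechanical energy is conserved: ½mv² = U₁ − U₂ = kQq(1/r₁ − 1/r₂).
U₁ − U₂ = (8.99×10⁹ N·m²/C²)(-2.51×10⁻⁹ C)(9.02×10⁻⁹ C)(1/0.335 − 1/0.244) = 2.27×10⁻⁷ J.
v = √(2·2.27×10⁻⁷/0.0230) = 4.44×10⁻³ m/s.

4.44×10⁻³ m/s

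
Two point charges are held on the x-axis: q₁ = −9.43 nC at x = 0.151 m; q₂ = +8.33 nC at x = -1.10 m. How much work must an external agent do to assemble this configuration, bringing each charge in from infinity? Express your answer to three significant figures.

-5.64×10⁻⁷ J

The work to assemble the configuration equals its total potential energy, U = Σ kqᵢqⱼ/rᵢⱼ over all pairs.
Pair separations: r₁₂ = 1.25 m.
U = (-5.64×10⁻⁷) = -5.64×10⁻⁷ J.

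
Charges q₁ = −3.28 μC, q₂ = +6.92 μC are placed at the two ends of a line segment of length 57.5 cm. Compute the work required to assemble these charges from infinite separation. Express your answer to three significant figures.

The work to assemble the configuration equals its total potential energy, U = Σ kqᵢqⱼ/rᵢⱼ over all pairs.
The separation is r = 0.575 m.
U = (-0.355) = -0.355 J.

-0.355 J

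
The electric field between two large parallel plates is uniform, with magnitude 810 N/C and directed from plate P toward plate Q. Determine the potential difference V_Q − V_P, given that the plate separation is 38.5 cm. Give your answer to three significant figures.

In a uniform field, potential decreases in the direction of E: ΔV = −E·d for a displacement d parallel to E.
Going from P to Q is a displacement of 38.5 cm along the field, so V_Q − V_P = −Ed = -312 V.

-312 V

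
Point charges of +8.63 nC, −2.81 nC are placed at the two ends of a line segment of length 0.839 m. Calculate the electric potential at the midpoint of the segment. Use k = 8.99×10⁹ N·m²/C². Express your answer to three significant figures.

Electric potential is a scalar, so the contributions from each charge add algebraically: V = Σ kqᵢ/rᵢ.
Each charge is 0.419 m from the midpoint.
V = k[(8.63×10⁻⁹)/(0.419) + (-2.81×10⁻⁹)/(0.419)] = 125 V.

125 V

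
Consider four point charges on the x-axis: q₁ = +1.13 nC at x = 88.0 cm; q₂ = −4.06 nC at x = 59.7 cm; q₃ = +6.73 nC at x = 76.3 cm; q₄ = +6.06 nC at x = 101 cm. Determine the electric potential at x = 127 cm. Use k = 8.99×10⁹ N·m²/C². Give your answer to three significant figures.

Electric potential is a scalar, so the contributions from each charge add algebraically: V = Σ kqᵢ/rᵢ.
Distances from the field point to each charge: r₁ = 0.390 m, r₂ = 0.673 m, r₃ = 0.507 m, r₄ = 0.260 m.
V = k[(1.13×10⁻⁹)/(0.390) + (-4.06×10⁻⁹)/(0.673) + (6.73×10⁻⁹)/(0.507) + (6.06×10⁻⁹)/(0.260)] = 301 V.

301 V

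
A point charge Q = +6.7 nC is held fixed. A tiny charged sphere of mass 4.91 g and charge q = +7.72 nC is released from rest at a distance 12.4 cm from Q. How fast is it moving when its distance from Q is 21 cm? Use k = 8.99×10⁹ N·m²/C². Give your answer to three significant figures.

Only the electrostatic force acts, so mechanical energy is conserved: ½mv² = U₁ − U₂ = kQq(1/r₁ − 1/r₂).
U₁ − U₂ = (8.99×10⁹ N·m²/C²)(6.70×10⁻⁹ C)(7.72×10⁻⁹ C)(1/0.124 − 1/0.210) = 1.54×10⁻⁶ J.
v = √(2·1.54×10⁻⁶/4.91×10⁻³) = 0.0250 m/s.

0.0250 m/s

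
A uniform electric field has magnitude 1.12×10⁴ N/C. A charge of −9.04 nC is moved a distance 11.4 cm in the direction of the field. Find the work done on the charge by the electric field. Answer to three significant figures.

-1.15×10⁻⁵ J

The potential change for a displacement 11.4 cm in the direction of the field is ΔV = −Ed = -1280 V.
W_field = −qΔV = -1.15×10⁻⁵ J.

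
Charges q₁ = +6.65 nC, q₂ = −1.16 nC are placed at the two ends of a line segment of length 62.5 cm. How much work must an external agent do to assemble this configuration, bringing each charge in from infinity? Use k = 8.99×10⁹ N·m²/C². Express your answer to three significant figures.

The work to assemble the configuration equals its total potential energy, U = Σ kqᵢqⱼ/rᵢⱼ over all pairs.
The separation is r = 0.625 m.
U = (-1.11×10⁻⁷) = -1.11×10⁻⁷ J.

-1.11×10⁻⁷ J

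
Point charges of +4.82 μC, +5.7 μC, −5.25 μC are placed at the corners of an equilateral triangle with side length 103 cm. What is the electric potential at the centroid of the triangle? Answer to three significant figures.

Electric potential is a scalar, so the contributions from each charge add algebraically: V = Σ kqᵢ/rᵢ.
The distance from each vertex to the centroid is a/√3 = 0.595 m.
V = k[(4.82×10⁻⁶)/(0.595) + (5.70×10⁻⁶)/(0.595) + (-5.25×10⁻⁶)/(0.595)] = 7.97×10⁴ V.

7.97×10⁴ V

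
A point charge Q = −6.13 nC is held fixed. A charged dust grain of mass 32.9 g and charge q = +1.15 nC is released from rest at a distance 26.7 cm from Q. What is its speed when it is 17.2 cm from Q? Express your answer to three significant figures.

2.82×10⁻³ m/s

Only the electrostatic force acts, so mechanical energy is conserved: ½mv² = U₁ − U₂ = kQq(1/r₁ − 1/r₂).
U₁ − U₂ = (8.99×10⁹ N·m²/C²)(-6.13×10⁻⁹ C)(1.15×10⁻⁹ C)(1/0.267 − 1/0.172) = 1.31×10⁻⁷ J.
v = √(2·1.31×10⁻⁷/0.0329) = 2.82×10⁻³ m/s.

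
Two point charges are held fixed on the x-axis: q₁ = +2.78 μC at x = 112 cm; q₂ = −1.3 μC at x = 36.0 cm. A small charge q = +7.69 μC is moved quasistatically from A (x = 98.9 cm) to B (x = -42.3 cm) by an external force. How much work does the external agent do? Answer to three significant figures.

For quasistatic motion the external work equals the change in potential energy: W_ext = qΔV = q(V_B − V_A).
At A: distances to the source charges are 0.131 m, 0.629 m; V_A = Σ kqᵢ/rᵢ = 1.72×10⁵ V.
At B: distances to the source charges are 1.54 m, 0.783 m; V_B = Σ kqᵢ/rᵢ = 1270 V.
ΔV = V_B − V_A = -1.71×10⁵ V.
W_ext = qΔV = (7.69×10⁻⁶ C)(-1.71×10⁵ V) = -1.31 J.

-1.31 J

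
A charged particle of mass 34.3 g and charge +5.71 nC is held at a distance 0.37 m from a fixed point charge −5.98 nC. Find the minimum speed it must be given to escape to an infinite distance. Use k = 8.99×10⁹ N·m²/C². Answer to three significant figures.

To just escape, total mechanical energy must reach zero at infinity: ½mv²_min + U = 0, so ½mv²_min = −U = |kQq|/r.
|U| = |kQq|/r = (8.99×10⁹ N·m²/C²)(5.98×10⁻⁹)(5.71×10⁻⁹)/(0.370) = 8.30×10⁻⁷ J.
v_min = √(2|U|/m) = √(2·8.30×10⁻⁷/0.0343) = 6.96×10⁻³ m/s.

6.96×10⁻³ m/s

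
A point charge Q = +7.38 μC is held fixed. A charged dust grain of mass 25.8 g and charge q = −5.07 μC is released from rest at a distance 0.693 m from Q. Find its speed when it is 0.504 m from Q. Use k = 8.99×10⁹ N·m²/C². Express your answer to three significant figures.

Only the electrostatic force acts, so mechanical energy is conserved: ½mv² = U₁ − U₂ = kQq(1/r₁ − 1/r₂).
U₁ − U₂ = (8.99×10⁹ N·m²/C²)(7.38×10⁻⁶ C)(-5.07×10⁻⁶ C)(1/0.693 − 1/0.504) = 0.182 J.
v = √(2·0.182/0.0258) = 3.76 m/s.

3.76 m/s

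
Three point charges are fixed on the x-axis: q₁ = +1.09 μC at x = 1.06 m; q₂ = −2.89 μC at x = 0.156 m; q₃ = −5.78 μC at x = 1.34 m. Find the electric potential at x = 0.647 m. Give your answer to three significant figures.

-1.04×10⁵ V

Electric potential is a scalar, so the contributions from each charge add algebraically: V = Σ kqᵢ/rᵢ.
Distances from the field point to each charge: r₁ = 0.413 m, r₂ = 0.491 m, r₃ = 0.693 m.
V = k[(1.09×10⁻⁶)/(0.413) + (-2.89×10⁻⁶)/(0.491) + (-5.78×10⁻⁶)/(0.693)] = -1.04×10⁵ V.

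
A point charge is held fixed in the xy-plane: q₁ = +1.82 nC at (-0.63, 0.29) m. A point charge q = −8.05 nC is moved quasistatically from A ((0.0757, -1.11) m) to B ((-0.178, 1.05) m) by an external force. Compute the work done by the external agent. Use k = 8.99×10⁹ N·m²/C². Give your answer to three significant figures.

-6.49×10⁻⁸ J

For quasistatic motion the external work equals the change in potential energy: W_ext = qΔV = q(V_B − V_A).
At A: distance to the source charge is 1.57 m; V_A = kq₁/r = 10.4 V.
At B: distance to the source charge is 0.884 m; V_B = kq₁/r = 18.5 V.
ΔV = V_B − V_A = 8.07 V.
W_ext = qΔV = (-8.05×10⁻⁹ C)(8.07 V) = -6.49×10⁻⁸ J.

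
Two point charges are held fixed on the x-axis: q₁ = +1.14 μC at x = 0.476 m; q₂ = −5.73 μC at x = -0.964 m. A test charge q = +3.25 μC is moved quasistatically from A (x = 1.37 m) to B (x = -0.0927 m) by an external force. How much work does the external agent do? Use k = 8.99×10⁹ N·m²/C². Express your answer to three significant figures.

-0.0991 J

For quasistatic motion the external work equals the change in potential energy: W_ext = qΔV = q(V_B − V_A).
At A: distances to the source charges are 0.894 m, 2.33 m; V_A = Σ kqᵢ/rᵢ = -1.06×10⁴ V.
At B: distances to the source charges are 0.569 m, 0.871 m; V_B = Σ kqᵢ/rᵢ = -4.11×10⁴ V.
ΔV = V_B − V_A = -3.05×10⁴ V.
W_ext = qΔV = (3.25×10⁻⁶ C)(-3.05×10⁴ V) = -0.0991 J.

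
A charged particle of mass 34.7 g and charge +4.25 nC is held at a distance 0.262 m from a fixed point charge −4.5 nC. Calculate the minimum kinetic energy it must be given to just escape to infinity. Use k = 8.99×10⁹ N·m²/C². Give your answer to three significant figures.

To just escape, total mechanical energy must reach zero at infinity: ½mv²_min + U = 0, so ½mv²_min = −U = |kQq|/r.
|U| = |kQq|/r = (8.99×10⁹ N·m²/C²)(4.50×10⁻⁹)(4.25×10⁻⁹)/(0.262) = 6.56×10⁻⁷ J.

6.56×10⁻⁷ J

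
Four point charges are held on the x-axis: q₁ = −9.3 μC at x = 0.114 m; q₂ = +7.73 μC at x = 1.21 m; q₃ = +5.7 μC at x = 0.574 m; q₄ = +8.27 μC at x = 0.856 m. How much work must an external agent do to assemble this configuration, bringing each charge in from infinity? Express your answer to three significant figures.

1.19 J

The work to assemble the configuration equals its total potential energy, U = Σ kqᵢqⱼ/rᵢⱼ over all pairs.
Pair separations: r₁₂ = 1.10 m, r₁₃ = 0.460 m, r₁₄ = 0.742 m, r₂₃ = 0.636 m, r₂₄ = 0.354 m, r₃₄ = 0.282 m.
Summing all 6 pair terms gives U = 1.19 J.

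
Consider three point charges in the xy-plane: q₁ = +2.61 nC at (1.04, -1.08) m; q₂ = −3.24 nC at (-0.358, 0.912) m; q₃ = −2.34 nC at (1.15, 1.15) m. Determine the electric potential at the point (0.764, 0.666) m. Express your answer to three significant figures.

-46.1 V

The total potential is the scalar sum of each charge's contribution, V = Σ kqᵢ/rᵢ.
Distances from the field point to each charge: r₁ = 1.77 m, r₂ = 1.15 m, r₃ = 0.619 m.
V = k[(2.61×10⁻⁹)/(1.77) + (-3.24×10⁻⁹)/(1.15) + (-2.34×10⁻⁹)/(0.619)] = -46.1 V.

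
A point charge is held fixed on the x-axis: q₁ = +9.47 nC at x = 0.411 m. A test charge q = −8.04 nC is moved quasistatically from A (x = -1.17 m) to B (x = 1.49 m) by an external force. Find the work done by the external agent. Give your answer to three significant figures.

For quasistatic motion the external work equals the change in potential energy: W_ext = qΔV = q(V_B − V_A).
At A: distance to the source charge is 1.58 m; V_A = kq₁/r = 53.8 V.
At B: distance to the source charge is 1.08 m; V_B = kq₁/r = 78.9 V.
ΔV = V_B − V_A = 25.1 V.
W_ext = qΔV = (-8.04×10⁻⁹ C)(25.1 V) = -2.01×10⁻⁷ J.

-2.01×10⁻⁷ J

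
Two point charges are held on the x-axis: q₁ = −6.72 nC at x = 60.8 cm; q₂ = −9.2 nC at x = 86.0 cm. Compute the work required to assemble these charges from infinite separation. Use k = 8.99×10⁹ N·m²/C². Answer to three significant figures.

2.21×10⁻⁶ J

The work to assemble the configuration equals its total potential energy, U = Σ kqᵢqⱼ/rᵢⱼ over all pairs.
Pair separations: r₁₂ = 0.252 m.
U = (2.21×10⁻⁶) = 2.21×10⁻⁶ J.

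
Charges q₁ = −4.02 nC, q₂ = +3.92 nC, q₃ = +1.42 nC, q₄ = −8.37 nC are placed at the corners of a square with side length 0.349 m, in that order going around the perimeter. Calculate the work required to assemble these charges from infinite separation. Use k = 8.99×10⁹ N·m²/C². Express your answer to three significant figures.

-4.04×10⁻⁷ J

The assembly work is the sum of pairwise potential energies, U = Σ_{i<j} kqᵢqⱼ/rᵢⱼ.
The four side pairs have separation 0.349 m and the two diagonal pairs 0.494 m.
Summing all 6 pair terms gives U = -4.04×10⁻⁷ J.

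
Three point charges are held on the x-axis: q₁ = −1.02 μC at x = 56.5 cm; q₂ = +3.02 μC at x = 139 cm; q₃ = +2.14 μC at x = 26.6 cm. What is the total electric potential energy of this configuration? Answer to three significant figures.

-0.0475 J

The work to assemble the configuration equals its total potential energy, U = Σ kqᵢqⱼ/rᵢⱼ over all pairs.
Pair separations: r₁₂ = 0.825 m, r₁₃ = 0.299 m, r₂₃ = 1.12 m.
U = (-0.0336) + (-0.0656) + (0.0517) = -0.0475 J.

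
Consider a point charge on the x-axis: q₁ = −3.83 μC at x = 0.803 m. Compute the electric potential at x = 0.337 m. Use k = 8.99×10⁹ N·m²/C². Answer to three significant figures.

-7.39×10⁴ V

Electric potential is a scalar, so the contributions from each charge add algebraically: V = Σ kqᵢ/rᵢ.
V = k[(-3.83×10⁻⁶)/(0.466)] = -7.39×10⁴ V.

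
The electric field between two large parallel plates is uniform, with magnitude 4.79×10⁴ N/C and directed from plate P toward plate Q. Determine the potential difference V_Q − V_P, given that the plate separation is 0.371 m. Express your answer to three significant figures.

-1.78×10⁴ V

In a uniform field, potential decreases in the direction of E: ΔV = −E·d for a displacement d parallel to E.
Going from P to Q is a displacement of 0.371 m along the field, so V_Q − V_P = −Ed = -1.78×10⁴ V.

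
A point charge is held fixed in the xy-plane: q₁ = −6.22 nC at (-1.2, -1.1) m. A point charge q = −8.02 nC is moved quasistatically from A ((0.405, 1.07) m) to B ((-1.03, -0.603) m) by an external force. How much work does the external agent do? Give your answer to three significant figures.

For quasistatic motion the external work equals the change in potential energy: W_ext = qΔV = q(V_B − V_A).
At A: distance to the source charge is 2.70 m; V_A = kq₁/r = -20.7 V.
At B: distance to the source charge is 0.525 m; V_B = kq₁/r = -106 V.
ΔV = V_B − V_A = -85.7 V.
W_ext = qΔV = (-8.02×10⁻⁹ C)(-85.7 V) = 6.88×10⁻⁷ J.

6.88×10⁻⁷ J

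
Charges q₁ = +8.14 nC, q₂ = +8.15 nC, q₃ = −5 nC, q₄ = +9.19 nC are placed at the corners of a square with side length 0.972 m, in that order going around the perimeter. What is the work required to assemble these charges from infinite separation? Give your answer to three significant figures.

7.27×10⁻⁷ J

The work to assemble the configuration equals its total potential energy, U = Σ kqᵢqⱼ/rᵢⱼ over all pairs.
The four side pairs have separation 0.972 m and the two diagonal pairs 1.37 m.
Summing all 6 pair terms gives U = 7.27×10⁻⁷ J.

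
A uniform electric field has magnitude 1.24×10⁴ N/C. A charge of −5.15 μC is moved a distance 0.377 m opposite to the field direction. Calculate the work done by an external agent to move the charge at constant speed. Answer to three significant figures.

The potential change for a displacement 0.377 m opposite to the field direction is ΔV = +Ed = 4670 V.
W_ext = qΔV = -0.0241 J.

-0.0241 J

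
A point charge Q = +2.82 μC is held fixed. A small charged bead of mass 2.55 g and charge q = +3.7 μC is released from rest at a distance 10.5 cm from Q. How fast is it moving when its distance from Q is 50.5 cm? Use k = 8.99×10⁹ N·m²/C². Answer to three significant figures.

Only the electrostatic force acts, so mechanical energy is conserved: ½mv² = U₁ − U₂ = kQq(1/r₁ − 1/r₂).
U₁ − U₂ = (8.99×10⁹ N·m²/C²)(2.82×10⁻⁶ C)(3.70×10⁻⁶ C)(1/0.105 − 1/0.505) = 0.708 J.
v = √(2·0.708/2.55×10⁻³) = 23.6 m/s.

23.6 m/s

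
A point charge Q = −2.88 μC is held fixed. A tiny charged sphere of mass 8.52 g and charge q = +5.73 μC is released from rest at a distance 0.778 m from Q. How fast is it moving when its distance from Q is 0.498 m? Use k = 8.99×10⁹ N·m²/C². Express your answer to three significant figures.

Only the electrostatic force acts, so mechanical energy is conserved: ½mv² = U₁ − U₂ = kQq(1/r₁ − 1/r₂).
U₁ − U₂ = (8.99×10⁹ N·m²/C²)(-2.88×10⁻⁶ C)(5.73×10⁻⁶ C)(1/0.778 − 1/0.498) = 0.107 J.
v = √(2·0.107/8.52×10⁻³) = 5.02 m/s.

5.02 m/s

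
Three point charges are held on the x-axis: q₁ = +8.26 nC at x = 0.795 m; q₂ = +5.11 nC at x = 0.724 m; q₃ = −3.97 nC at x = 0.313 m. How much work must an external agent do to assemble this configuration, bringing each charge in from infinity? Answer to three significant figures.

The work to assemble the configuration equals its total potential energy, U = Σ kqᵢqⱼ/rᵢⱼ over all pairs.
Pair separations: r₁₂ = 0.0710 m, r₁₃ = 0.482 m, r₂₃ = 0.411 m.
U = (5.34×10⁻⁶) + (-6.12×10⁻⁷) + (-4.44×10⁻⁷) = 4.29×10⁻⁶ J.

4.29×10⁻⁶ J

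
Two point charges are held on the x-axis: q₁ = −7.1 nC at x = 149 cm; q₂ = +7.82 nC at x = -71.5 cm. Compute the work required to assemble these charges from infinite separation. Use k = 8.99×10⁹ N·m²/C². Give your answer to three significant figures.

-2.26×10⁻⁷ J

The work to assemble the configuration equals its total potential energy, U = Σ kqᵢqⱼ/rᵢⱼ over all pairs.
Pair separations: r₁₂ = 2.21 m.
U = (-2.26×10⁻⁷) = -2.26×10⁻⁷ J.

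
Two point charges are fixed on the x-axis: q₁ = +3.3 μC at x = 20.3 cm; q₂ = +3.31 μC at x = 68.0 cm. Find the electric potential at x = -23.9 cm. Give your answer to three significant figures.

9.95×10⁴ V

Electric potential is a scalar, so the contributions from each charge add algebraically: V = Σ kqᵢ/rᵢ.
Distances from the field point to each charge: r₁ = 0.442 m, r₂ = 0.919 m.
V = k[(3.30×10⁻⁶)/(0.442) + (3.31×10⁻⁶)/(0.919)] = 9.95×10⁴ V.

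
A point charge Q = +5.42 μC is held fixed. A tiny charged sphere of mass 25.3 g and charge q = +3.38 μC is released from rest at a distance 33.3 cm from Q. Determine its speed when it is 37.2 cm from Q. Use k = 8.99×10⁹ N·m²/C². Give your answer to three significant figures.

2.02 m/s

Only the electrostatic force acts, so mechanical energy is conserved: ½mv² = U₁ − U₂ = kQq(1/r₁ − 1/r₂).
U₁ − U₂ = (8.99×10⁹ N·m²/C²)(5.42×10⁻⁶ C)(3.38×10⁻⁶ C)(1/0.333 − 1/0.372) = 0.0519 J.
v = √(2·0.0519/0.0253) = 2.02 m/s.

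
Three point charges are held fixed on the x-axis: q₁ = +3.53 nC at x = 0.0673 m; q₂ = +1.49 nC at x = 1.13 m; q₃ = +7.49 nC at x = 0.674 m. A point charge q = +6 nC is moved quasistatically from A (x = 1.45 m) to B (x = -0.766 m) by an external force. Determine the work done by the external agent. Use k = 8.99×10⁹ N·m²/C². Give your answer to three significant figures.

-3.58×10⁻⁷ J

For quasistatic motion the external work equals the change in potential energy: W_ext = qΔV = q(V_B − V_A).
At A: distances to the source charges are 1.38 m, 0.320 m, 0.776 m; V_A = Σ kqᵢ/rᵢ = 152 V.
At B: distances to the source charges are 0.833 m, 1.90 m, 1.44 m; V_B = Σ kqᵢ/rᵢ = 91.9 V.
ΔV = V_B − V_A = -59.7 V.
W_ext = qΔV = (6.00×10⁻⁹ C)(-59.7 V) = -3.58×10⁻⁷ J.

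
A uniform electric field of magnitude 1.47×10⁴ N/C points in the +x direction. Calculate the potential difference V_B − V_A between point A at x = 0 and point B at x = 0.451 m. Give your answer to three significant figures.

-6630 V

In a uniform field, potential decreases in the direction of E: V_B − V_A = −E·Δx.
V_B − V_A = −(1.47×10⁴ V/m)(0.451 m) = -6630 V.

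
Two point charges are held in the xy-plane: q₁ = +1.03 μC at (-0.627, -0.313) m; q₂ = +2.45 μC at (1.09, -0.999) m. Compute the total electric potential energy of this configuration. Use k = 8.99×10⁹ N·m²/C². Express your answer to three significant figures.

The work to assemble the configuration equals its total potential energy, U = Σ kqᵢqⱼ/rᵢⱼ over all pairs.
Pair separations: r₁₂ = 1.85 m.
U = (0.0123) = 0.0123 J.

0.0123 J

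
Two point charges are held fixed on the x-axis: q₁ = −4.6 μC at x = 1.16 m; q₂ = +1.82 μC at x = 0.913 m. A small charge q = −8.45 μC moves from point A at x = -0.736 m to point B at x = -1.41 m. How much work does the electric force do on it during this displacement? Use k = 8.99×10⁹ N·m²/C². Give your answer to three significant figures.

The work done by the electric force is W_field = −ΔU = −q(V_B − V_A) = q(V_A − V_B).
At A: distances to the source charges are 1.90 m, 1.65 m; V_A = Σ kqᵢ/rᵢ = -1.19×10⁴ V.
At B: distances to the source charges are 2.57 m, 2.32 m; V_B = Σ kqᵢ/rᵢ = -9050 V.
ΔV = V_B − V_A = 2840 V.
W_field = −qΔV = −(-8.45×10⁻⁶ C)(2840 V) = 0.0240 J.

0.0240 J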